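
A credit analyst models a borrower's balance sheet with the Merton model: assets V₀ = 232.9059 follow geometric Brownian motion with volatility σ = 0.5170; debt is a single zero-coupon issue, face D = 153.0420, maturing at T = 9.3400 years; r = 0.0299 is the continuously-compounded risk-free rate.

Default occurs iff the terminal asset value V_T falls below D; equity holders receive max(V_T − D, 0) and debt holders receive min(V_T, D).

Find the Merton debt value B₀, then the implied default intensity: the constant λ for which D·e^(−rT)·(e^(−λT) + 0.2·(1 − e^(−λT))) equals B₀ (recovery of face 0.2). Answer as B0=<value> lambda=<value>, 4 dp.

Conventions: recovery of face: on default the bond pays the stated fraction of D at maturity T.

B0=67.5040 lambda=0.0788

Apply the equity-as-call identities (strike 153.0420, horizon 9.3400 years):
d₁ = [ln(V₀/D) + (r + σ²/2)T] / (σ√T)
   = [ln(232.9059/153.0420) + (0.0299 + 0.5·0.5170²)·9.3400] / (0.5170·√9.3400)
   = [0.419922 + 1.527506] / 1.580025 = 1.232530
d₂ = d₁ − σ√T = 1.232530 − 1.580025 = -0.347495
N(d₁) = 0.891124,  N(d₂) = 0.364110,  e^(−rT) = 0.756339
E₀ = V₀·N(d₁) − D·e^(−rT)·N(d₂)
   = 232.9059·0.891124 − 153.0420·0.756339·0.364110 = 165.401858
B₀ = V₀ − E₀ = 232.9059 − 165.401858 = 67.504042
e^(−λT) = (B₀·e^(rT)/D − 0.2)/(1 − 0.2) = (67.5040·1.322159/153.0420 − 0.2)/0.8 = 0.47897489
λ = −ln(0.47897489)/9.3400 = 0.078812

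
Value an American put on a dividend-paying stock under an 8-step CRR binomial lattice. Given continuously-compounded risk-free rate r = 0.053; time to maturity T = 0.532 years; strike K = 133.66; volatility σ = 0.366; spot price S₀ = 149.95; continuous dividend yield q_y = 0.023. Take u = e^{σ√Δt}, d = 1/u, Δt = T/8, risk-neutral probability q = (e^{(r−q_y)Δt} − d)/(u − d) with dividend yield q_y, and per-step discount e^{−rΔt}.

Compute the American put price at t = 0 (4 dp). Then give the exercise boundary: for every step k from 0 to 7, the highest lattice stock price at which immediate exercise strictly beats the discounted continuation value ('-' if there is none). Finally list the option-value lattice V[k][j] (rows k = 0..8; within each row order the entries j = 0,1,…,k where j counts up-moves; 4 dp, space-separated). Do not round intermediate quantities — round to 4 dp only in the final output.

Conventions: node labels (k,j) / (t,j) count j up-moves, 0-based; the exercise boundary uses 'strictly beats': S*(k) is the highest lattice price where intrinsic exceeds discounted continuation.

price = 7.8935
boundary = - - - - - 93.5400 102.7986 112.9736
tree:
7.8935
11.6418 4.0020
16.7181 6.3787 1.5274
23.2670 9.9404 2.6728 0.3318
31.2113 15.0667 4.6122 0.6491 0.0000
40.1200 22.0526 7.8167 1.2697 0.0000 0.0000
48.5447 30.8614 12.9329 2.4838 0.0000 0.0000 0.0000
56.2107 40.1200 20.6864 4.8587 0.0000 0.0000 0.0000 0.0000
63.1862 48.5447 30.8614 9.5043 0.0000 0.0000 0.0000 0.0000 0.0000

params: Δt=0.06650 u=1.09898 d=0.90993 q=0.48699 e^(-rΔt)=0.99648
t_8 payoffs: 63.1862 48.5447 30.8614 9.5043 0.0000 0.0000 0.0000 0.0000 0.0000
t_7: node(7,0) S=77.4493 payoff=56.2107 vs cont=55.8588 → 56.2107 [stop]  node(7,1) S=93.5400 payoff=40.1200 vs cont=39.7927 → 40.1200 [stop]  node(7,2) S=112.9736 payoff=20.6864 vs cont=20.3888 → 20.6864 [stop]  node(7,3) S=136.4447 payoff=0.0000 vs cont=4.8587 → 4.8587 [wait]  node(7,4) S=164.7921 payoff=0.0000 vs cont=0.0000 → 0.0000 [wait]  node(7,5) S=199.0288 payoff=0.0000 vs cont=0.0000 → 0.0000 [wait]  node(7,6) S=240.3785 payoff=0.0000 vs cont=0.0000 → 0.0000 [wait]  node(7,7) S=290.3189 payoff=0.0000 vs cont=0.0000 → 0.0000 [wait]  ⇒ S*(7)=112.9736
t_6: node(6,0) S=85.1153 payoff=48.5447 vs cont=48.2046 → 48.5447 [stop]  node(6,1) S=102.7986 payoff=30.8614 vs cont=30.5483 → 30.8614 [stop]  node(6,2) S=124.1557 payoff=9.5043 vs cont=12.9329 → 12.9329 [wait]  node(6,3) S=149.9500 payoff=0.0000 vs cont=2.4838 → 2.4838 [wait]  node(6,4) S=181.1032 payoff=0.0000 vs cont=0.0000 → 0.0000 [wait]  node(6,5) S=218.7287 payoff=0.0000 vs cont=0.0000 → 0.0000 [wait]  node(6,6) S=264.1712 payoff=0.0000 vs cont=0.0000 → 0.0000 [wait]  ⇒ S*(6)=102.7986
t_5: node(5,0) S=93.5400 payoff=40.1200 vs cont=39.7927 → 40.1200 [stop]  node(5,1) S=112.9736 payoff=20.6864 vs cont=22.0526 → 22.0526 [wait]  node(5,2) S=136.4447 payoff=0.0000 vs cont=7.8167 → 7.8167 [wait]  node(5,3) S=164.7921 payoff=0.0000 vs cont=1.2697 → 1.2697 [wait]  node(5,4) S=199.0288 payoff=0.0000 vs cont=0.0000 → 0.0000 [wait]  node(5,5) S=240.3785 payoff=0.0000 vs cont=0.0000 → 0.0000 [wait]  ⇒ S*(5)=93.5400
t_4: node(4,0) S=102.7986 payoff=30.8614 vs cont=31.2113 → 31.2113 [wait]  node(4,1) S=124.1557 payoff=9.5043 vs cont=15.0667 → 15.0667 [wait]  node(4,2) S=149.9500 payoff=0.0000 vs cont=4.6122 → 4.6122 [wait]  node(4,3) S=181.1032 payoff=0.0000 vs cont=0.6491 → 0.6491 [wait]  node(4,4) S=218.7287 payoff=0.0000 vs cont=0.0000 → 0.0000 [wait]  ⇒ S*(4)=-
t_3: node(3,0) S=112.9736 payoff=20.6864 vs cont=23.2670 → 23.2670 [wait]  node(3,1) S=136.4447 payoff=0.0000 vs cont=9.9404 → 9.9404 [wait]  node(3,2) S=164.7921 payoff=0.0000 vs cont=2.6728 → 2.6728 [wait]  node(3,3) S=199.0288 payoff=0.0000 vs cont=0.3318 → 0.3318 [wait]  ⇒ S*(3)=-
t_2: node(2,0) S=124.1557 payoff=9.5043 vs cont=16.7181 → 16.7181 [wait]  node(2,1) S=149.9500 payoff=0.0000 vs cont=6.3787 → 6.3787 [wait]  node(2,2) S=181.1032 payoff=0.0000 vs cont=1.5274 → 1.5274 [wait]  ⇒ S*(2)=-
t_1: node(1,0) S=136.4447 payoff=0.0000 vs cont=11.6418 → 11.6418 [wait]  node(1,1) S=164.7921 payoff=0.0000 vs cont=4.0020 → 4.0020 [wait]  ⇒ S*(1)=-
t_0: node(0,0) S=149.9500 payoff=0.0000 vs cont=7.8935 → 7.8935 [wait]  ⇒ S*(0)=-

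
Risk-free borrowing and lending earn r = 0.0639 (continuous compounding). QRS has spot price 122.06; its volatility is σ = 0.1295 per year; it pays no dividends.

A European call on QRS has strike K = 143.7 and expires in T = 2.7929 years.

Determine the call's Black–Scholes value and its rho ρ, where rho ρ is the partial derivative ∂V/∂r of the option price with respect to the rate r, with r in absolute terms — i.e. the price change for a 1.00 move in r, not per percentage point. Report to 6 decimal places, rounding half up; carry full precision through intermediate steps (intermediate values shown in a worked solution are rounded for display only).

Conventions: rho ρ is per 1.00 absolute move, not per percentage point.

σ√T = 0.1295·√2.7929 = 0.216420
d₁ = (ln(S/K) + (r+σ²/2)T) / (σ√T) = (ln(122.06/143.7) + (0.0639+0.1295²/2)·2.7929) / 0.216420 = (-0.163215 + 0.201885) / 0.216420 = 0.178681
d₂ = d₁ − σ√T = 0.178681 − 0.216420 = -0.037739
e^{−rT} = 0.836552
N(d₁) = 0.570906,  N(d₂) = 0.484948
Call price V = S·N(d₁) − K·e^{−rT}·N(d₂) = 69.684755 − 58.296805 = 11.387951
ρ = K·T·e^{−rT}·N(d₂) = 162.817146

price = 11.387951
ρ = 162.817146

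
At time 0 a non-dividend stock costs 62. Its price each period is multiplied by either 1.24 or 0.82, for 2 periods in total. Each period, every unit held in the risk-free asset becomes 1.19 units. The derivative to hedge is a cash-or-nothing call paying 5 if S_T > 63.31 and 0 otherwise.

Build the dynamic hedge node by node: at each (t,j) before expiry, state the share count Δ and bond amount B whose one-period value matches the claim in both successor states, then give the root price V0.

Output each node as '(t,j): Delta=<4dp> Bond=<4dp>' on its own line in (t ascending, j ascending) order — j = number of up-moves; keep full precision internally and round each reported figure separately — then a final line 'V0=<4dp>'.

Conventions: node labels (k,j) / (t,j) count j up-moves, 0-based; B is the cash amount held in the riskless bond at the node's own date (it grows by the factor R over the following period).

(0,0): Delta=0.1421 Bond=-6.0729
(1,0): Delta=0.0000 Bond=0.0000
(1,1): Delta=0.1548 Bond=-8.2033
V0=2.7402

Under the risk-neutral measure, an up-move has probability p* = (R−d)/(u−d) = 0.8810 and values discount at R = 1.19.
At maturity the claim pays: V(2,0)=0.0000, V(2,1)=0.0000, V(2,2)=5.0000
(1,0): S=50.8400. Δ = (V_up−V_dn)/(S_up−S_dn) = (0.0000−0.0000)/(63.0416−41.6888) = 0.0000. V = [p*·0.0000 + (1−p*)·0.0000]/1.19 = 0.0000. B = V − Δ·S = 0.0000.
(1,1): S=76.8800. Δ = (V_up−V_dn)/(S_up−S_dn) = (5.0000−0.0000)/(95.3312−63.0416) = 0.1548. V = [p*·5.0000 + (1−p*)·0.0000]/1.19 = 3.7015. B = V − Δ·S = -8.2033.
(0,0): S=62.0000. Δ = (V_up−V_dn)/(S_up−S_dn) = (3.7015−0.0000)/(76.8800−50.8400) = 0.1421. V = [p*·3.7015 + (1−p*)·0.0000]/1.19 = 2.7402. B = V − Δ·S = -6.0729.
Check: Δ(0,0)·S0 + B(0,0) = 2.7402 = V0.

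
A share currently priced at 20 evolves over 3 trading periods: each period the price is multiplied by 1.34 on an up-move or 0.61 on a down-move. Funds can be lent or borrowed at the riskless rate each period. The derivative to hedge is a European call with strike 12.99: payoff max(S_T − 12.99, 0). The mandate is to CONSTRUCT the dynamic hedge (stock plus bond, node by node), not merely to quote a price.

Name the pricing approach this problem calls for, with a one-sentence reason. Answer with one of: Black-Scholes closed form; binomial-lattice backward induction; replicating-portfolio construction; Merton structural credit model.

framework: replicating-portfolio construction

Key observation: what is demanded is not a single number but the (Δ, B) position at each node of the 1.34/0.61 tree starting at 20; constructing those positions is the replicating-portfolio method.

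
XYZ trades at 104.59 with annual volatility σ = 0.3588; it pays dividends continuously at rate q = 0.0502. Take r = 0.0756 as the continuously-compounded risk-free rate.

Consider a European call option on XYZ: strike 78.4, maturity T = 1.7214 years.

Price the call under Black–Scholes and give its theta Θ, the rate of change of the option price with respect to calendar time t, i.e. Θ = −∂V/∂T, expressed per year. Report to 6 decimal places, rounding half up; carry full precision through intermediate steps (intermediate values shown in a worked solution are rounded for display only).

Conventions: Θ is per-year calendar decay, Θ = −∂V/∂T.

price = 32.432232
Θ = -2.924637

σ√T = 0.3588·√1.7214 = 0.470753
d₁ = (ln(S/K) + (r−q+σ²/2)T) / (σ√T) = (ln(104.59/78.4) + (0.0756−0.0502+0.3588²/2)·1.7214) / 0.470753 = (0.288224 + 0.154528) / 0.470753 = 0.940518
d₂ = d₁ − σ√T = 0.940518 − 0.470753 = 0.469765
e^{−rT} = 0.877974
e^{−qT} = 0.917214
N(d₁) = 0.826524,  N(d₂) = 0.680738
Call price V = S·e^{−qT}·N(d₁) − K·e^{−rT}·N(d₂) = 79.289632 − 46.857400 = 32.432232
φ(d₁) = (1/√(2π))·e^{−d₁²/2} = 0.256346
Θ = −S·e^{−qT}·φ(d₁)·σ/(2√T) + q·S·e^{−qT}·N(d₁) − r·K·e^{−rT}·N(d₂) = −3.362557 + 3.980340 − 3.542419 = -2.924637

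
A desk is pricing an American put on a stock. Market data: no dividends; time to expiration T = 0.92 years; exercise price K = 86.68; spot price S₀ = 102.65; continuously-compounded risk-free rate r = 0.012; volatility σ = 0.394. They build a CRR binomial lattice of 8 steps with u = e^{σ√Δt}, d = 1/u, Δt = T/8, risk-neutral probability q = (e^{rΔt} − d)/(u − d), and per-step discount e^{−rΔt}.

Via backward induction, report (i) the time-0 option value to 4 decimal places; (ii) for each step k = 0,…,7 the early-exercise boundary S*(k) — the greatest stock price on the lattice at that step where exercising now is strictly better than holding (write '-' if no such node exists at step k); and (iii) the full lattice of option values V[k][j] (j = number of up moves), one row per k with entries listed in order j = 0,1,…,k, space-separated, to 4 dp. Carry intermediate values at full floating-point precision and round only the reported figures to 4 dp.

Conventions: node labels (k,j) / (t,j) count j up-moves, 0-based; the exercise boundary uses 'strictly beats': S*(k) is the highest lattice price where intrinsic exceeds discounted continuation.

Δt=0.11500, u=1.14295, d=0.87493, q=0.47180, disc=e^(-rΔt)=0.99862
k=8 terminal: V=max(K-S,0) → 51.4313 40.6334 26.5278 8.1012 0.0000 0.0000 0.0000 0.0000 0.0000
k=7: j=0 S=40.2875 intr=46.3925 cont=46.2729 V=46.3925[EX]; j=1 S=52.6289 intr=34.0511 cont=33.9316 V=34.0511[EX]; j=2 S=68.7509 intr=17.9291 cont=17.8096 V=17.9291[EX]; j=3 S=89.8115 intr=0.0000 cont=4.2732 V=4.2732[hold]; j=4 S=117.3237 intr=0.0000 cont=0.0000 V=0.0000[hold]; j=5 S=153.2638 intr=0.0000 cont=0.0000 V=0.0000[hold]; j=6 S=200.2136 intr=0.0000 cont=0.0000 V=0.0000[hold]; j=7 S=261.5455 intr=0.0000 cont=0.0000 V=0.0000[hold]  S*(7)=68.7509
k=6: j=0 S=46.0466 intr=40.6334 cont=40.5139 V=40.6334[EX]; j=1 S=60.1522 intr=26.5278 cont=26.4083 V=26.5278[EX]; j=2 S=78.5788 intr=8.1012 cont=11.4704 V=11.4704[hold]; j=3 S=102.6500 intr=0.0000 cont=2.2540 V=2.2540[hold]; j=4 S=134.0951 intr=0.0000 cont=0.0000 V=0.0000[hold]; j=5 S=175.1728 intr=0.0000 cont=0.0000 V=0.0000[hold]; j=6 S=228.8339 intr=0.0000 cont=0.0000 V=0.0000[hold]  S*(6)=60.1522
k=5: j=0 S=52.6289 intr=34.0511 cont=33.9316 V=34.0511[EX]; j=1 S=68.7509 intr=17.9291 cont=19.3970 V=19.3970[hold]; j=2 S=89.8115 intr=0.0000 cont=7.1123 V=7.1123[hold]; j=3 S=117.3237 intr=0.0000 cont=1.1889 V=1.1889[hold]; j=4 S=153.2638 intr=0.0000 cont=0.0000 V=0.0000[hold]; j=5 S=200.2136 intr=0.0000 cont=0.0000 V=0.0000[hold]  S*(5)=52.6289
k=4: j=0 S=60.1522 intr=26.5278 cont=27.0999 V=27.0999[hold]; j=1 S=78.5788 intr=8.1012 cont=13.5823 V=13.5823[hold]; j=2 S=102.6500 intr=0.0000 cont=4.3117 V=4.3117[hold]; j=3 S=134.0951 intr=0.0000 cont=0.6271 V=0.6271[hold]; j=4 S=175.1728 intr=0.0000 cont=0.0000 V=0.0000[hold]  S*(4)=-
k=3: j=0 S=68.7509 intr=17.9291 cont=20.6937 V=20.6937[hold]; j=1 S=89.8115 intr=0.0000 cont=9.1957 V=9.1957[hold]; j=2 S=117.3237 intr=0.0000 cont=2.5698 V=2.5698[hold]; j=3 S=153.2638 intr=0.0000 cont=0.3308 V=0.3308[hold]  S*(3)=-
k=2: j=0 S=78.5788 intr=8.1012 cont=15.2479 V=15.2479[hold]; j=1 S=102.6500 intr=0.0000 cont=6.0612 V=6.0612[hold]; j=2 S=134.0951 intr=0.0000 cont=1.5113 V=1.5113[hold]  S*(2)=-
k=1: j=0 S=89.8115 intr=0.0000 cont=10.8986 V=10.8986[hold]; j=1 S=117.3237 intr=0.0000 cont=3.9092 V=3.9092[hold]  S*(1)=-
k=0: j=0 S=102.6500 intr=0.0000 cont=7.5905 V=7.5905[hold]  S*(0)=-

price = 7.5905
boundary = - - - - - 52.6289 60.1522 68.7509
tree:
7.5905
10.8986 3.9092
15.2479 6.0612 1.5113
20.6937 9.1957 2.5698 0.3308
27.0999 13.5823 4.3117 0.6271 0.0000
34.0511 19.3970 7.1123 1.1889 0.0000 0.0000
40.6334 26.5278 11.4704 2.2540 0.0000 0.0000 0.0000
46.3925 34.0511 17.9291 4.2732 0.0000 0.0000 0.0000 0.0000
51.4313 40.6334 26.5278 8.1012 0.0000 0.0000 0.0000 0.0000 0.0000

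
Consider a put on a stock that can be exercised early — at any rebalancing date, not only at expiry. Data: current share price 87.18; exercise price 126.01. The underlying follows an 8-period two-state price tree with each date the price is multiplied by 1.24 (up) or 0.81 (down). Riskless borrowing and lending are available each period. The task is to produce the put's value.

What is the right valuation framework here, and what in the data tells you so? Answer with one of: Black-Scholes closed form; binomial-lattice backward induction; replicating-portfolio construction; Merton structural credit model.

framework: binomial-lattice backward induction

Key observation: early exercise of the strike-126.01 put must be checked at each of the 8 dates (spot 87.18), which forces a node-by-node comparison of intrinsic and continuation value backward from expiry.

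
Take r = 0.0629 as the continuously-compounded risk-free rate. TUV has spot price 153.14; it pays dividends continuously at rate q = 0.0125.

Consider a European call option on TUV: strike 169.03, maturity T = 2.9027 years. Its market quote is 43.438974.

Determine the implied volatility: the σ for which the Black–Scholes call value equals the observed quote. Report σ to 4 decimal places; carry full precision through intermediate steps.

sigma = 0.4157

At σ = 0.4157 the Black–Scholes value reproduces the quote:
σ√T = 0.4157·√2.9027 = 0.708241
d₁ = (ln(S/K) + (r−q+σ²/2)T) / (σ√T) = (ln(153.14/169.03) + (0.0629−0.0125+0.4157²/2)·2.9027) / 0.708241 = (-0.098724 + 0.397099) / 0.708241 = 0.421290
d₂ = d₁ − σ√T = 0.421290 − 0.708241 = -0.286951
e^{−rT} = 0.833118
e^{−qT} = 0.964367
N(d₁) = 0.663228,  N(d₂) = 0.387075
V = S·e^{−qT}·N(d₁) − K·e^{−rT}·N(d₂) = 97.947636 − 54.508662 = 43.438974 (equal to the quote); since ∂V/∂σ > 0 for all σ, the implied volatility is unique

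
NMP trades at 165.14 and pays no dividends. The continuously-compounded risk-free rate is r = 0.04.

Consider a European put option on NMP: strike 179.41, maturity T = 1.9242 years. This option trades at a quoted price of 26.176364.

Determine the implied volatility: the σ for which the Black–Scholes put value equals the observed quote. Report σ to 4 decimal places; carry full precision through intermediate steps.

sigma = 0.2820

At σ = 0.2820 the Black–Scholes value reproduces the quote:
σ√T = 0.282·√1.9242 = 0.391178
d₁ = (ln(S/K) + (r+σ²/2)T) / (σ√T) = (ln(165.14/179.41) + (0.04+0.282²/2)·1.9242) / 0.391178 = (-0.082880 + 0.153478) / 0.391178 = 0.180475
d₂ = d₁ − σ√T = 0.180475 − 0.391178 = -0.210702
e^{−rT} = 0.925919
N(−d₁) = 0.428390,  N(−d₂) = 0.583440
V = K·e^{−rT}·N(−d₂) − S·N(−d₁) = 96.920640 − 70.744276 = 26.176364 (the observed quote) — the price is monotone increasing in volatility, hence this σ is the only solution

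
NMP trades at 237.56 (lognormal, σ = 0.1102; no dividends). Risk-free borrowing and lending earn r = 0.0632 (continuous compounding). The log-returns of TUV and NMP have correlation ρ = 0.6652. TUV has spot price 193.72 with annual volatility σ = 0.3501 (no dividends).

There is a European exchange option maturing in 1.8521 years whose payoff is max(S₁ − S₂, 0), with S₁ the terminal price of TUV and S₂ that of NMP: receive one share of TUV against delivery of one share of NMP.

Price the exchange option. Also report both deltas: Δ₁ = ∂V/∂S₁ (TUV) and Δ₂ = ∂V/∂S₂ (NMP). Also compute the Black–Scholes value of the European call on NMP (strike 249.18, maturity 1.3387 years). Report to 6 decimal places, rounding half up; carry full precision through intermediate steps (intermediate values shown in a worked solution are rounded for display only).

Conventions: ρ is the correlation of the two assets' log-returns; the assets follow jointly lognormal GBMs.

σ_eff = √(σ₁² + σ₂² − 2ρσ₁σ₂) = √(0.3501² + 0.1102² − 2·0.6652·0.3501·0.1102) = 0.288766
d₁ = (ln(S₁/S₂) + (q₂ − q₁ + σ_eff²/2)T) / (σ_eff√T) = (ln(193.72/237.56) + (0.0 − 0.0 + 0.041693)·1.8521) / 0.392987 = -0.322624
d₂ = d₁ − σ_eff√T = -0.322624 − 0.392987 = -0.715611
N(d₁) = 0.373490,  N(d₂) = 0.237116
V = S₁·e^{−q₁T}·N(d₁) − S₂·e^{−q₂T}·N(d₂) = 72.352518 − 56.329244 = 16.023273
Δ₁ = e^{−q₁T}·N(d₁) = 0.373490;  Δ₂ = −e^{−q₂T}·N(d₂) = -0.237116
[vanilla: NMP call K=249.18]
σ√T = 0.1102·√1.3387 = 0.127504
d₁ = (ln(S/K) + (r+σ²/2)T) / (σ√T) = (ln(237.56/249.18) + (0.0632+0.1102²/2)·1.3387) / 0.127504 = (-0.047755 + 0.092734) / 0.127504 = 0.352767
d₂ = d₁ − σ√T = 0.352767 − 0.127504 = 0.225263
e^{−rT} = 0.918874
N(d₁) = 0.637868,  N(d₂) = 0.589113
price = S·N(d₁) − K·e^{−rT}·N(d₂) = 151.532030 − 134.886272 = 16.645759

exchange price = 16.023273
Δ1 = 0.373490
Δ2 = -0.237116
price(NMP call K=249.18) = 16.645759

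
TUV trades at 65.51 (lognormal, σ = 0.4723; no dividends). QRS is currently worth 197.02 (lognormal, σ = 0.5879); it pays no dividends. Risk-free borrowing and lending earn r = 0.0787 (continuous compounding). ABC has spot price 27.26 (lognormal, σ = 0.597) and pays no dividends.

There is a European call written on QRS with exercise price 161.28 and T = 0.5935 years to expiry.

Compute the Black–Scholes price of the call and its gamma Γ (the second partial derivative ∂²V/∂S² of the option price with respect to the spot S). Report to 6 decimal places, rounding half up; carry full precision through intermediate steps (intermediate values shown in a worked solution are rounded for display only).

σ√T = 0.5879·√0.5935 = 0.452912
d₁ = (ln(S/K) + (r+σ²/2)T) / (σ√T) = (ln(197.02/161.28) + (0.0787+0.5879²/2)·0.5935) / 0.452912 = (0.200163 + 0.149273) / 0.452912 = 0.771533
d₂ = d₁ − σ√T = 0.771533 − 0.452912 = 0.318621
e^{−rT} = 0.954366
N(d₁) = 0.779804,  N(d₂) = 0.624993
Call price V = S·N(d₁) − K·e^{−rT}·N(d₂) = 153.637050 − 96.198955 = 57.438094
φ(d₁) = (1/√(2π))·e^{−d₁²/2} = 0.296245
Γ = φ(d₁) / (S·σ·√T) = 0.003320

price = 57.438094
Γ = 0.003320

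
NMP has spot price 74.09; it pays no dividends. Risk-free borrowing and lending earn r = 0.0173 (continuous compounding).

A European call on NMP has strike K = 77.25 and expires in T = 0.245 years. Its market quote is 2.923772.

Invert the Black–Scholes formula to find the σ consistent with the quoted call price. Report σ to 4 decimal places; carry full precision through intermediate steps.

sigma = 0.2812

At σ = 0.2812 the Black–Scholes value reproduces the quote:
σ√T = 0.2812·√0.245 = 0.139187
d₁ = (ln(S/K) + (r+σ²/2)T) / (σ√T) = (ln(74.09/77.25) + (0.0173+0.2812²/2)·0.245) / 0.139187 = (-0.041766 + 0.013925) / 0.139187 = -0.200029
d₂ = d₁ − σ√T = -0.200029 − 0.139187 = -0.339215
e^{−rT} = 0.995770
N(d₁) = 0.420729,  N(d₂) = 0.367224
V = S·N(d₁) − K·e^{−rT}·N(d₂) = 31.171822 − 28.248050 = 2.923772 (equal to the quote); since ∂V/∂σ > 0 for all σ, the implied volatility is unique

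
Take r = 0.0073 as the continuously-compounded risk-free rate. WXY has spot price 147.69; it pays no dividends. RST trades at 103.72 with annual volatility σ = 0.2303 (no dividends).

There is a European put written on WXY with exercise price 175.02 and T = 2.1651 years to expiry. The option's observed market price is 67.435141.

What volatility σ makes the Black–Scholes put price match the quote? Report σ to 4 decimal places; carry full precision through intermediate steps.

At σ = 0.5976 the Black–Scholes value reproduces the quote:
σ√T = 0.5976·√2.1651 = 0.879325
d₁ = (ln(S/K) + (r+σ²/2)T) / (σ√T) = (ln(147.69/175.02) + (0.0073+0.5976²/2)·2.1651) / 0.879325 = (-0.169785 + 0.402412) / 0.879325 = 0.264552
d₂ = d₁ − σ√T = 0.264552 − 0.879325 = -0.614774
e^{−rT} = 0.984319
N(−d₁) = 0.395677,  N(−d₂) = 0.730648
V = K·e^{−rT}·N(−d₂) − S·N(−d₁) = 125.872742 − 58.437601 = 67.435141 (equal to the quote); since ∂V/∂σ > 0 for all σ, the implied volatility is unique

sigma = 0.5976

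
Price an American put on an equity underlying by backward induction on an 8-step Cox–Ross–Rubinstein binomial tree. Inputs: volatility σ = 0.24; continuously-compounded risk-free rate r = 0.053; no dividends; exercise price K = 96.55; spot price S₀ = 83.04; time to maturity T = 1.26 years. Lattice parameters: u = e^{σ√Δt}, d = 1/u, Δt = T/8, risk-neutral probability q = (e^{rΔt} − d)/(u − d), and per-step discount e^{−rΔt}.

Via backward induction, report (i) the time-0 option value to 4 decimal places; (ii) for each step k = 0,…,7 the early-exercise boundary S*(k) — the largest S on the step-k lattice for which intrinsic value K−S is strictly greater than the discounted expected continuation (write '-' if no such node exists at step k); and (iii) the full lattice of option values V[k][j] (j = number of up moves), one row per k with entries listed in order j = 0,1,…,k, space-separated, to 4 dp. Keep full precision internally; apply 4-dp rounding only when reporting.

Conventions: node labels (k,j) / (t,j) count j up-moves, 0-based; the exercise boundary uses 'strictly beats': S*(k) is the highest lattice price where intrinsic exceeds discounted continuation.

params: Δt=0.15750 u=1.09993 d=0.90915 q=0.52014 e^(-rΔt)=0.99169
t_8 payoffs: 57.7917 49.6583 39.8182 27.9132 13.5100 0.0000 0.0000 0.0000 0.0000
t_7: node(7,0) S=42.6315 payoff=53.9185 vs cont=53.1159 → 53.9185 [stop]  node(7,1) S=51.5776 payoff=44.9724 vs cont=44.1698 → 44.9724 [stop]  node(7,2) S=62.4010 payoff=34.1490 vs cont=33.3464 → 34.1490 [stop]  node(7,3) S=75.4957 payoff=21.0543 vs cont=20.2517 → 21.0543 [stop]  node(7,4) S=91.3382 payoff=5.2118 vs cont=6.4290 → 6.4290 [wait]  node(7,5) S=110.5053 payoff=0.0000 vs cont=0.0000 → 0.0000 [wait]  node(7,6) S=133.6945 payoff=0.0000 vs cont=0.0000 → 0.0000 [wait]  node(7,7) S=161.7500 payoff=0.0000 vs cont=0.0000 → 0.0000 [wait]  ⇒ S*(7)=75.4957
t_6: node(6,0) S=46.8917 payoff=49.6583 vs cont=48.8557 → 49.6583 [stop]  node(6,1) S=56.7318 payoff=39.8182 vs cont=39.0156 → 39.8182 [stop]  node(6,2) S=68.6368 payoff=27.9132 vs cont=27.1106 → 27.9132 [stop]  node(6,3) S=83.0400 payoff=13.5100 vs cont=13.3353 → 13.5100 [stop]  node(6,4) S=100.4657 payoff=0.0000 vs cont=3.0593 → 3.0593 [wait]  node(6,5) S=121.5482 payoff=0.0000 vs cont=0.0000 → 0.0000 [wait]  node(6,6) S=147.0547 payoff=0.0000 vs cont=0.0000 → 0.0000 [wait]  ⇒ S*(6)=83.0400
t_5: node(5,0) S=51.5776 payoff=44.9724 vs cont=44.1698 → 44.9724 [stop]  node(5,1) S=62.4010 payoff=34.1490 vs cont=33.3464 → 34.1490 [stop]  node(5,2) S=75.4957 payoff=21.0543 vs cont=20.2517 → 21.0543 [stop]  node(5,3) S=91.3382 payoff=5.2118 vs cont=8.0070 → 8.0070 [wait]  node(5,4) S=110.5053 payoff=0.0000 vs cont=1.4558 → 1.4558 [wait]  node(5,5) S=133.6945 payoff=0.0000 vs cont=0.0000 → 0.0000 [wait]  ⇒ S*(5)=75.4957
t_4: node(4,0) S=56.7318 payoff=39.8182 vs cont=39.0156 → 39.8182 [stop]  node(4,1) S=68.6368 payoff=27.9132 vs cont=27.1106 → 27.9132 [stop]  node(4,2) S=83.0400 payoff=13.5100 vs cont=14.1493 → 14.1493 [wait]  node(4,3) S=100.4657 payoff=0.0000 vs cont=4.5612 → 4.5612 [wait]  node(4,4) S=121.5482 payoff=0.0000 vs cont=0.6928 → 0.6928 [wait]  ⇒ S*(4)=68.6368
t_3: node(3,0) S=62.4010 payoff=34.1490 vs cont=33.3464 → 34.1490 [stop]  node(3,1) S=75.4957 payoff=21.0543 vs cont=20.5815 → 21.0543 [stop]  node(3,2) S=91.3382 payoff=5.2118 vs cont=9.0860 → 9.0860 [wait]  node(3,3) S=110.5053 payoff=0.0000 vs cont=2.5279 → 2.5279 [wait]  ⇒ S*(3)=75.4957
t_2: node(2,0) S=68.6368 payoff=27.9132 vs cont=27.1106 → 27.9132 [stop]  node(2,1) S=83.0400 payoff=13.5100 vs cont=14.7058 → 14.7058 [wait]  node(2,2) S=100.4657 payoff=0.0000 vs cont=5.6277 → 5.6277 [wait]  ⇒ S*(2)=68.6368
t_1: node(1,0) S=75.4957 payoff=21.0543 vs cont=20.8685 → 21.0543 [stop]  node(1,1) S=91.3382 payoff=5.2118 vs cont=9.9009 → 9.9009 [wait]  ⇒ S*(1)=75.4957
t_0: node(0,0) S=83.0400 payoff=13.5100 vs cont=15.1261 → 15.1261 [wait]  ⇒ S*(0)=-

price = 15.1261
boundary = - 75.4957 68.6368 75.4957 68.6368 75.4957 83.0400 75.4957
tree:
15.1261
21.0543 9.9009
27.9132 14.7058 5.6277
34.1490 21.0543 9.0860 2.5279
39.8182 27.9132 14.1493 4.5612 0.6928
44.9724 34.1490 21.0543 8.0070 1.4558 0.0000
49.6583 39.8182 27.9132 13.5100 3.0593 0.0000 0.0000
53.9185 44.9724 34.1490 21.0543 6.4290 0.0000 0.0000 0.0000
57.7917 49.6583 39.8182 27.9132 13.5100 0.0000 0.0000 0.0000 0.0000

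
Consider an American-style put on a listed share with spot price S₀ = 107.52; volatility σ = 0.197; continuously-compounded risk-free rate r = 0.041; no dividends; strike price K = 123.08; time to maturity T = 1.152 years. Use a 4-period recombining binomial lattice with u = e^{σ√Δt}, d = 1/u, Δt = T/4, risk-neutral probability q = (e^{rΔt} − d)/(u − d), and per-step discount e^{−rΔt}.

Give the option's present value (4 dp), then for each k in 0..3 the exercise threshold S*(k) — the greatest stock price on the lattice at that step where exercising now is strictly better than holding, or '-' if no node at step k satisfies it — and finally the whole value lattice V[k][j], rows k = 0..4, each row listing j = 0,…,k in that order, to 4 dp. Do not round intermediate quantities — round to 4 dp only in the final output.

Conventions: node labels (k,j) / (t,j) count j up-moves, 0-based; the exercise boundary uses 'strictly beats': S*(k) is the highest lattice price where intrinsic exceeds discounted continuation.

Δt=0.28800, u=1.11151, d=0.89968, q=0.52967, disc=e^(-rΔt)=0.98826
k=4 terminal: V=max(K-S,0) → 52.6379 36.0516 15.5600 0.0000 0.0000
k=3: j=0 S=78.2973 intr=44.7827 cont=43.3379 V=44.7827[EX]; j=1 S=96.7331 intr=26.3469 cont=24.9021 V=26.3469[EX]; j=2 S=119.5098 intr=3.5702 cont=7.2325 V=7.2325[hold]; j=3 S=147.6494 intr=0.0000 cont=0.0000 V=0.0000[hold]  S*(3)=96.7331
k=2: j=0 S=87.0284 intr=36.0516 cont=34.6068 V=36.0516[EX]; j=1 S=107.5200 intr=15.5600 cont=16.0322 V=16.0322[hold]; j=2 S=132.8366 intr=0.0000 cont=3.3618 V=3.3618[hold]  S*(2)=87.0284
k=1: j=0 S=96.7331 intr=26.3469 cont=25.1493 V=26.3469[EX]; j=1 S=119.5098 intr=3.5702 cont=9.2117 V=9.2117[hold]  S*(1)=96.7331
k=0: j=0 S=107.5200 intr=15.5600 cont=17.0682 V=17.0682[hold]  S*(0)=-

price = 17.0682
boundary = - 96.7331 87.0284 96.7331
tree:
17.0682
26.3469 9.2117
36.0516 16.0322 3.3618
44.7827 26.3469 7.2325 0.0000
52.6379 36.0516 15.5600 0.0000 0.0000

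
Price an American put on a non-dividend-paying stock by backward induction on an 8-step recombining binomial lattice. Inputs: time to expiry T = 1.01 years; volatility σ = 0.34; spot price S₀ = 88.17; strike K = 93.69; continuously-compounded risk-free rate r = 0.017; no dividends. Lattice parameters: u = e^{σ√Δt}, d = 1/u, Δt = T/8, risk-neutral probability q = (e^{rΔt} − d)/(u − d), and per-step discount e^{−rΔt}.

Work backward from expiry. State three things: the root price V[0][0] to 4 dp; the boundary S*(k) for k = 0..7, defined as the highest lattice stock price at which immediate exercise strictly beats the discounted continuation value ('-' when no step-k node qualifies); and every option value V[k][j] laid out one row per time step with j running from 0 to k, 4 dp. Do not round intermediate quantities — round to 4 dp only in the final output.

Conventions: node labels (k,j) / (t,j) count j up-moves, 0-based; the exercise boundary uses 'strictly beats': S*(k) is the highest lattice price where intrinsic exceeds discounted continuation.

price = 14.7027
boundary = - - - - 54.3822 61.3652 69.2450 78.1366
tree:
14.7027
19.7560 9.2658
25.7436 13.3243 4.8878
32.4118 18.5977 7.6415 1.9110
39.3078 25.0477 11.6575 3.3026 0.4042
45.4963 32.3248 17.2356 5.6354 0.7769 0.0000
50.9805 39.3078 24.4450 9.4621 1.4936 0.0000 0.0000
55.8407 45.4963 32.3248 15.5534 2.8714 0.0000 0.0000 0.0000
60.1478 50.9805 39.3078 24.4450 5.5200 0.0000 0.0000 0.0000 0.0000

Δt=0.12625, u=1.12841, d=0.88620, q=0.47871, disc=e^(-rΔt)=0.99786
k=8 terminal: V=max(K-S,0) → 60.1478 50.9805 39.3078 24.4450 5.5200 0.0000 0.0000 0.0000 0.0000
k=7: j=0 S=37.8493 intr=55.8407 cont=55.6398 V=55.8407[EX]; j=1 S=48.1937 intr=45.4963 cont=45.2954 V=45.4963[EX]; j=2 S=61.3652 intr=32.3248 cont=32.1239 V=32.3248[EX]; j=3 S=78.1366 intr=15.5534 cont=15.3525 V=15.5534[EX]; j=4 S=99.4917 intr=0.0000 cont=2.8714 V=2.8714[hold]; j=5 S=126.6832 intr=0.0000 cont=0.0000 V=0.0000[hold]; j=6 S=161.3063 intr=0.0000 cont=0.0000 V=0.0000[hold]; j=7 S=205.3921 intr=0.0000 cont=0.0000 V=0.0000[hold]  S*(7)=78.1366
k=6: j=0 S=42.7095 intr=50.9805 cont=50.7797 V=50.9805[EX]; j=1 S=54.3822 intr=39.3078 cont=39.1070 V=39.3078[EX]; j=2 S=69.2450 intr=24.4450 cont=24.2441 V=24.4450[EX]; j=3 S=88.1700 intr=5.5200 cont=9.4621 V=9.4621[hold]; j=4 S=112.2672 intr=0.0000 cont=1.4936 V=1.4936[hold]; j=5 S=142.9504 intr=0.0000 cont=0.0000 V=0.0000[hold]; j=6 S=182.0193 intr=0.0000 cont=0.0000 V=0.0000[hold]  S*(6)=69.2450
k=5: j=0 S=48.1937 intr=45.4963 cont=45.2954 V=45.4963[EX]; j=1 S=61.3652 intr=32.3248 cont=32.1239 V=32.3248[EX]; j=2 S=78.1366 intr=15.5534 cont=17.2356 V=17.2356[hold]; j=3 S=99.4917 intr=0.0000 cont=5.6354 V=5.6354[hold]; j=4 S=126.6832 intr=0.0000 cont=0.7769 V=0.7769[hold]; j=5 S=161.3063 intr=0.0000 cont=0.0000 V=0.0000[hold]  S*(5)=61.3652
k=4: j=0 S=54.3822 intr=39.3078 cont=39.1070 V=39.3078[EX]; j=1 S=69.2450 intr=24.4450 cont=25.0477 V=25.0477[hold]; j=2 S=88.1700 intr=5.5200 cont=11.6575 V=11.6575[hold]; j=3 S=112.2672 intr=0.0000 cont=3.3026 V=3.3026[hold]; j=4 S=142.9504 intr=0.0000 cont=0.4042 V=0.4042[hold]  S*(4)=54.3822
k=3: j=0 S=61.3652 intr=32.3248 cont=32.4118 V=32.4118[hold]; j=1 S=78.1366 intr=15.5534 cont=18.5977 V=18.5977[hold]; j=2 S=99.4917 intr=0.0000 cont=7.6415 V=7.6415[hold]; j=3 S=126.6832 intr=0.0000 cont=1.9110 V=1.9110[hold]  S*(3)=-
k=2: j=0 S=69.2450 intr=24.4450 cont=25.7436 V=25.7436[hold]; j=1 S=88.1700 intr=5.5200 cont=13.3243 V=13.3243[hold]; j=2 S=112.2672 intr=0.0000 cont=4.8878 V=4.8878[hold]  S*(2)=-
k=1: j=0 S=78.1366 intr=15.5534 cont=19.7560 V=19.7560[hold]; j=1 S=99.4917 intr=0.0000 cont=9.2658 V=9.2658[hold]  S*(1)=-
k=0: j=0 S=88.1700 intr=5.5200 cont=14.7027 V=14.7027[hold]  S*(0)=-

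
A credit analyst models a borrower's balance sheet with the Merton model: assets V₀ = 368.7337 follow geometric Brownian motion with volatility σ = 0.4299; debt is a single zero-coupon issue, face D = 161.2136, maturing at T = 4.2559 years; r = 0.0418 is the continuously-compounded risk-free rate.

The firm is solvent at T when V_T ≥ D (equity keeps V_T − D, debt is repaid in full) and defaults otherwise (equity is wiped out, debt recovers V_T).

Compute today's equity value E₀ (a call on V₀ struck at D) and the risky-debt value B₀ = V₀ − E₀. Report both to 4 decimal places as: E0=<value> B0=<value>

Equity is a call on the firm's assets struck at D = 161.2136:
d₁ = [ln(V₀/D) + (r + σ²/2)T] / (σ√T)
   = [ln(368.7337/161.2136) + (0.0418 + 0.5·0.4299²)·4.2559] / (0.4299·√4.2559)
   = [0.827345 + 0.571172] / 0.886877 = 1.576901
d₂ = d₁ − σ√T = 1.576901 − 0.886877 = 0.690024
N(d₁) = 0.942591,  N(d₂) = 0.754910,  e^(−rT) = 0.837029
E₀ = V₀·N(d₁) − D·e^(−rT)·N(d₂)
   = 368.7337·0.942591 − 161.2136·0.837029·0.754910 = 245.697033
B₀ = V₀ − E₀ = 368.7337 − 245.697033 = 123.036667

E0=245.6970 B0=123.0367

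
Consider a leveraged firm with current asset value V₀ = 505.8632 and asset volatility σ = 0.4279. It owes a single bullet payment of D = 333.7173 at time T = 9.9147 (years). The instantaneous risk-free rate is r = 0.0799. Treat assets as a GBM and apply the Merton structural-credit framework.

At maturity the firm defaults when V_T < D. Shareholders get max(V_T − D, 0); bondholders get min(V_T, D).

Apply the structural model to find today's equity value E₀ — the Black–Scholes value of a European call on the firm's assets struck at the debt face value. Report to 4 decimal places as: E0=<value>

With assets at 505.8632 and a single debt payment of 333.7173 at 9.9147 years:
d₁ = [ln(V₀/D) + (r + σ²/2)T] / (σ√T)
   = [ln(505.8632/333.7173) + (0.0799 + 0.5·0.4279²)·9.9147] / (0.4279·√9.9147)
   = [0.415972 + 1.699867] / 1.347355 = 1.570365
d₂ = d₁ − σ√T = 1.570365 − 1.347355 = 0.223010
N(d₁) = 0.941835,  N(d₂) = 0.588236,  e^(−rT) = 0.452854
E₀ = V₀·N(d₁) − D·e^(−rT)·N(d₂)
   = 505.8632·0.941835 − 333.7173·0.452854·0.588236 = 387.542219

E0=387.5422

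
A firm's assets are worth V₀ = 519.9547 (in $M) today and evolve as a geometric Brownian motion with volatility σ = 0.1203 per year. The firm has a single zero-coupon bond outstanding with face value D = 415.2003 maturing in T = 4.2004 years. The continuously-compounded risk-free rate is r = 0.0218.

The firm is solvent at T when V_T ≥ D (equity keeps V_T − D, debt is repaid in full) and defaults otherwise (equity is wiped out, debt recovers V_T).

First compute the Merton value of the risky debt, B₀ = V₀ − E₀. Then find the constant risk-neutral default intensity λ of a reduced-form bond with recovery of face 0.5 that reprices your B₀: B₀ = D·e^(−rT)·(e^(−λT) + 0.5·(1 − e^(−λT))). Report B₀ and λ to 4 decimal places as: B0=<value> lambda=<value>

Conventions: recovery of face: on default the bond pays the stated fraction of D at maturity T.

B0=373.7414 lambda=0.0065

Work the structural quantities from V₀ = 519.9547 against face 415.2003:
d₁ = [ln(V₀/D) + (r + σ²/2)T] / (σ√T)
   = [ln(519.9547/415.2003) + (0.0218 + 0.5·0.1203²)·4.2004] / (0.1203·√4.2004)
   = [0.224981 + 0.121963] / 0.246553 = 1.407175
d₂ = d₁ − σ√T = 1.407175 − 0.246553 = 1.160621
N(d₁) = 0.920312,  N(d₂) = 0.877102,  e^(−rT) = 0.912499
E₀ = V₀·N(d₁) − D·e^(−rT)·N(d₂)
   = 519.9547·0.920312 − 415.2003·0.912499·0.877102 = 146.213275
B₀ = V₀ − E₀ = 519.9547 − 146.213275 = 373.741425
e^(−λT) = (B₀·e^(rT)/D − 0.5)/(1 − 0.5) = (373.7414·1.095892/415.2003 − 0.5)/0.5 = 0.97292845
λ = −ln(0.97292845)/4.2004 = 0.006534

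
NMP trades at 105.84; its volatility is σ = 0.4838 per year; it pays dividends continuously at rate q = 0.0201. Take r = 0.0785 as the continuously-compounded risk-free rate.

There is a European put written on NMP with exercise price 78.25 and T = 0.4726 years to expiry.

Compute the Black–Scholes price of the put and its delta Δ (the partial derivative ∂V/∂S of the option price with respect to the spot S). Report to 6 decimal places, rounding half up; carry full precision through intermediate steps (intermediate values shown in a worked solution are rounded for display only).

price = 2.484099
Δ = -0.122395

σ√T = 0.4838·√0.4726 = 0.332593
d₁ = (ln(S/K) + (r−q+σ²/2)T) / (σ√T) = (ln(105.84/78.25) + (0.0785−0.0201+0.4838²/2)·0.4726) / 0.332593 = (0.302020 + 0.082909) / 0.332593 = 1.157357
d₂ = d₁ − σ√T = 1.157357 − 0.332593 = 0.824764
e^{−rT} = 0.963581
e^{−qT} = 0.990546
N(−d₁) = 0.123563,  N(−d₂) = 0.204753
Put price V = K·e^{−rT}·N(−d₂) − S·e^{−qT}·N(−d₁) = 15.438393 − 12.954295 = 2.484099
Δ = −e^{−qT}·N(−d₁) = -0.122395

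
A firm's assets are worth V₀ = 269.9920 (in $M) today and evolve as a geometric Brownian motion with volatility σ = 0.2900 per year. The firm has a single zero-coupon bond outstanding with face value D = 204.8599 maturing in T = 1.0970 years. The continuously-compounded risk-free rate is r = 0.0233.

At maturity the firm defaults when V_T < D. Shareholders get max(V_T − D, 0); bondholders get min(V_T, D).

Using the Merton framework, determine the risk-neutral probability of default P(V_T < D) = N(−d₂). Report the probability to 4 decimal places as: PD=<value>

PD=0.2001

With assets at 269.9920 and a single debt payment of 204.8599 at 1.0970 years:
d₁ = [ln(V₀/D) + (r + σ²/2)T] / (σ√T)
   = [ln(269.9920/204.8599) + (0.0233 + 0.5·0.2900²)·1.0970] / (0.2900·√1.0970)
   = [0.276066 + 0.071689] / 0.303740 = 1.144912
d₂ = d₁ − σ√T = 1.144912 − 0.303740 = 0.841172
risk-neutral PD = N(−d₂) = N(-0.841172) = 0.200126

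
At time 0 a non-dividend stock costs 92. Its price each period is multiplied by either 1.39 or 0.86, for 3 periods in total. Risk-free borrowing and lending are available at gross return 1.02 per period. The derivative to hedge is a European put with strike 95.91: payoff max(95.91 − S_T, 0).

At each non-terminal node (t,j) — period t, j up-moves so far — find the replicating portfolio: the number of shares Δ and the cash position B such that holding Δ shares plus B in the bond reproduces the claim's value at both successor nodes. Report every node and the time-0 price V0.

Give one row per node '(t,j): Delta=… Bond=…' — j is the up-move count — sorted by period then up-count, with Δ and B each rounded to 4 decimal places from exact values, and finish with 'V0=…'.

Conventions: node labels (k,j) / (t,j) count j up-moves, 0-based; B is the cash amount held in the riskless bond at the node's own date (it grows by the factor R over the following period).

(0,0): Delta=-0.3575 Bond=45.4323
(1,0): Delta=-0.5980 Bond=65.3681
(1,1): Delta=-0.0134 Bond=2.3405
(2,0): Delta=-1.0000 Bond=94.0294
(2,1): Delta=-0.0228 Bond=3.4196
(2,2): Delta=0.0000 Bond=0.0000
V0=12.5417

The replicating-portfolio and risk-neutral prices coincide; use p* = (1.02−0.86)/(1.39−0.86) = 0.3019 for the latter.
At maturity the claim pays: V(3,0)=37.3928, V(3,1)=1.3300, V(3,2)=0.0000, V(3,3)=0.0000
Node (2,0) S=68.0432: V=(p*·1.3300+(1−p*)·37.3928)/1.02=25.9862; Δ=(1.3300−37.3928)/(94.5800−58.5172)=-1.0000; B=V−Δ·S=94.0294
Node (2,1) S=109.9768: V=(p*·0.0000+(1−p*)·1.3300)/1.02=0.9103; Δ=(0.0000−1.3300)/(152.8678−94.5800)=-0.0228; B=V−Δ·S=3.4196
Node (2,2) S=177.7532: V=(p*·0.0000+(1−p*)·0.0000)/1.02=0.0000; Δ=(0.0000−0.0000)/(247.0769−152.8678)=0.0000; B=V−Δ·S=0.0000
Node (1,0) S=79.1200: V=(p*·0.9103+(1−p*)·25.9862)/1.02=18.0550; Δ=(0.9103−25.9862)/(109.9768−68.0432)=-0.5980; B=V−Δ·S=65.3681
Node (1,1) S=127.8800: V=(p*·0.0000+(1−p*)·0.9103)/1.02=0.6230; Δ=(0.0000−0.9103)/(177.7532−109.9768)=-0.0134; B=V−Δ·S=2.3405
Node (0,0) S=92.0000: V=(p*·0.6230+(1−p*)·18.0550)/1.02=12.5417; Δ=(0.6230−18.0550)/(127.8800−79.1200)=-0.3575; B=V−Δ·S=45.4323
As a check, the time-0 holding Δ(0,0)·S0 + B(0,0) comes to 12.5417 — exactly V0.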